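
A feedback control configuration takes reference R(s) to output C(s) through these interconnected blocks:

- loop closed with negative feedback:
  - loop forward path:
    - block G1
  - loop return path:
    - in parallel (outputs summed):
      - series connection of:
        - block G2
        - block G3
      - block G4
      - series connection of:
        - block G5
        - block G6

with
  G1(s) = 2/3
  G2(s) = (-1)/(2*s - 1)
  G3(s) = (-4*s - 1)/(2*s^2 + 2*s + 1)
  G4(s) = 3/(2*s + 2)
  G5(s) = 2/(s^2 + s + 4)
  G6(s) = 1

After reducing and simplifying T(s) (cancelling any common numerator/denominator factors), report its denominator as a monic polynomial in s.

First reduce the diagram to T(s).

[1] multiply G2, G3 (series) = (4*s + 1)/(4*s^3 + 2*s^2 - 1)
[2] multiply G5, G6 (series) = 2/(s^2 + s + 4)
[3] sum the parallel branches (G2*G3), G4, (G5*G6) = (12*s^5 + 42*s^4 + 96*s^3 + 73*s^2 + 35*s - 8)/(8*s^6 + 20*s^5 + 48*s^4 + 50*s^3 + 12*s^2 - 10*s - 8)
[4] collapse the loop (G1 forward, ((G2*G3)+G4+(G5*G6)) return) = (8*s^6 + 20*s^5 + 48*s^4 + 50*s^3 + 12*s^2 - 10*s - 8)/(12*s^6 + 42*s^5 + 114*s^4 + 171*s^3 + 91*s^2 + 20*s - 20)
No further cancellation is possible in the step-4 result, so that is T(s). Its denominator becomes monic after dividing by the leading coefficient 12.

Answer: s^6 + 7*s^5/2 + 19*s^4/2 + 57*s^3/4 + 91*s^2/12 + 5*s/3 - 5/3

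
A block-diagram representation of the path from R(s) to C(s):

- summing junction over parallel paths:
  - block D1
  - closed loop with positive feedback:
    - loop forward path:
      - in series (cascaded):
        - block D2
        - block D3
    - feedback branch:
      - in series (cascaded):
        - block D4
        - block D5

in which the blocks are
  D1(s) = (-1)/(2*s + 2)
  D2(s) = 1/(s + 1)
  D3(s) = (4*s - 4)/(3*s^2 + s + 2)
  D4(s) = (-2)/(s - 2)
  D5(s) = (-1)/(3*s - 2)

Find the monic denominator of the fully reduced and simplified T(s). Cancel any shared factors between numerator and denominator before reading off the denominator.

First reduce the diagram to T(s).

Step 1. combine D2, D3 in series = (4*s - 4)/(3*s^3 + 4*s^2 + 3*s + 2)
Step 2. multiply D4, D5 (series) = 2/(3*s^2 - 8*s + 4)
Step 3. feedback reduction of (D2*D3), (D4*D5) = (12*s^3 - 44*s^2 + 48*s - 16)/(9*s^5 - 12*s^4 - 11*s^3 - 2*s^2 - 12*s + 16)
Step 4. sum the parallel branches D1, [(D2*D3)/(1-(D2*D3)*(D4*D5))] = (-9*s^5 + 36*s^4 - 53*s^3 + 10*s^2 + 76*s - 48)/(18*s^6 - 6*s^5 - 46*s^4 - 26*s^3 - 28*s^2 + 8*s + 32)
No further cancellation is possible in the step-4 result, so that is T(s). Its denominator becomes monic after dividing by the leading coefficient 18.

Answer: s^6 - s^5/3 - 23*s^4/9 - 13*s^3/9 - 14*s^2/9 + 4*s/9 + 16/9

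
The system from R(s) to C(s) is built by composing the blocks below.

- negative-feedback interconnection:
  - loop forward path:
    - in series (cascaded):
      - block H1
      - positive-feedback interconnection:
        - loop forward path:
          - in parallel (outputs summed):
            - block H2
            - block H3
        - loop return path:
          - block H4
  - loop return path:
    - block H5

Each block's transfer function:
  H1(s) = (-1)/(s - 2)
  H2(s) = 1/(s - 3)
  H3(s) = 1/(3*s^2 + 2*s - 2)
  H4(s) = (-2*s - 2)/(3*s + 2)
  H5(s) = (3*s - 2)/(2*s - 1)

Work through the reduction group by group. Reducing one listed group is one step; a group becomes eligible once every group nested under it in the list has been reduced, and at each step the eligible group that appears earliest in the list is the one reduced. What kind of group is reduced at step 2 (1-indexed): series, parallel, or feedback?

The answer is feedback.

Reasoning:
Step 1. reduce the parallel group H2, H3
Step 2. close the feedback loop around (H2+H3), H4
Step 3. multiply H1, [(H2+H3)/(1-(H2+H3)*H4)] (series)
Step 4. feedback reduction of (H1*[(H2+H3)/(1-(H2+H3)*H4)]), H5
At step 2 the group reduced is feedback.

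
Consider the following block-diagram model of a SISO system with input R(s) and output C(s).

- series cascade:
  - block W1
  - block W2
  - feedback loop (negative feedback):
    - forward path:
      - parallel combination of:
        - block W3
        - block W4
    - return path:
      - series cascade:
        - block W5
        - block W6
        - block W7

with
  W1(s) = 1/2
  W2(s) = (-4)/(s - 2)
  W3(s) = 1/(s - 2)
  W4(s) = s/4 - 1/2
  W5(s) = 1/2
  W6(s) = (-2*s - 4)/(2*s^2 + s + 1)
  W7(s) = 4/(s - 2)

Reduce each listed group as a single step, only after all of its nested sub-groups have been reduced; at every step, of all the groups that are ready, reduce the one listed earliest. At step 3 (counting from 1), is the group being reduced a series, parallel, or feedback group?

Step 1 - combine W3, W4 in parallel
Step 2 - cascade W5, W6, W7
Step 3 - feedback reduction of (W3+W4), (W5*W6*W7)
Step 4 - combine W1, W2, [(W3+W4)/(1+(W3+W4)*(W5*W6*W7))] in series
Step 3: feedback.

Therefore the answer is feedback.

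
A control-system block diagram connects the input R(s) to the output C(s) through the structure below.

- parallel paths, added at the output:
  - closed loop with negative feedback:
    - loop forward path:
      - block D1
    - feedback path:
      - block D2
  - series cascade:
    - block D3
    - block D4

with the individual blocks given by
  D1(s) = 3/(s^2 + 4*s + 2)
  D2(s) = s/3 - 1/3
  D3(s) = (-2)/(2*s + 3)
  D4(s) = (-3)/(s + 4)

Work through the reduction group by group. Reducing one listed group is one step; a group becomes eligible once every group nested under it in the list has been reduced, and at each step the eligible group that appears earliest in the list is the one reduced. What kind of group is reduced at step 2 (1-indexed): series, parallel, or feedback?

Step 1: reduce the feedback loop with forward D1 and return D2
Step 2: multiply D3, D4 (series)
Step 3: combine [D1/(1+D1*D2)], (D3*D4) in parallel
Step 2 collapses a series group.

Final answer: series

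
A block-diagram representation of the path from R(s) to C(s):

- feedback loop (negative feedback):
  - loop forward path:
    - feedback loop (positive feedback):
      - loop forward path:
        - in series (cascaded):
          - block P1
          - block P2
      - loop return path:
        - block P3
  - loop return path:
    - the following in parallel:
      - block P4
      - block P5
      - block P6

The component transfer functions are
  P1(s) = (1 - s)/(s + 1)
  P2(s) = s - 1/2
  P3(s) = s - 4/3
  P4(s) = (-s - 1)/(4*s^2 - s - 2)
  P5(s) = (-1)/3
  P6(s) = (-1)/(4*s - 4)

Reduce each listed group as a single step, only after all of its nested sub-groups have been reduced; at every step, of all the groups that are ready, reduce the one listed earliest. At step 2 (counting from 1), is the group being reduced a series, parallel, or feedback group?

Reducing step by step:

1. multiply P1, P2 (series)
2. apply the feedback formula to (P1*P2), P3
3. reduce the parallel group P4, P5, P6
4. feedback reduction of [(P1*P2)/(1-(P1*P2)*P3)], (P4+P5+P6)
At step 2 the group reduced is feedback.

Answer: feedback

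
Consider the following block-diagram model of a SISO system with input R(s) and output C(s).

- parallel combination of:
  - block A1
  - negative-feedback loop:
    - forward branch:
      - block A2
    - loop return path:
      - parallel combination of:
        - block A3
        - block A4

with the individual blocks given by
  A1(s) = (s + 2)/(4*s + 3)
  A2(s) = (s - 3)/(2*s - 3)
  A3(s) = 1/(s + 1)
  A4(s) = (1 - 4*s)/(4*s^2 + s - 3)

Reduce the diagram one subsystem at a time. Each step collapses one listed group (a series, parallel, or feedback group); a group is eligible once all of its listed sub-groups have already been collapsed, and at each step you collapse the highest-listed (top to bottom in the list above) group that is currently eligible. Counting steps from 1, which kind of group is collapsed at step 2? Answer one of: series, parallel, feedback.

Reducing step by step:

1. combine A3, A4 in parallel
2. reduce the feedback loop with forward A2 and return (A3+A4)
3. add A1, [A2/(1+A2*(A3+A4))] (parallel)
Step 2: feedback.

Answer: feedback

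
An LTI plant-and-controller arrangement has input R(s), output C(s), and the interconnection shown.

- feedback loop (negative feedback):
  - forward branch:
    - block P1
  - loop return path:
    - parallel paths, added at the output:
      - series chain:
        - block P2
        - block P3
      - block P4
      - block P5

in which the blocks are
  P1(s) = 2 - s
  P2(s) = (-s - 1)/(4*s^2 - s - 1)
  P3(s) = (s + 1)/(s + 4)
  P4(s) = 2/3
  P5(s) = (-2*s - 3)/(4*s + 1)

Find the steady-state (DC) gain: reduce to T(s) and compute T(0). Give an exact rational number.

Step 1. multiply P2, P3 (series): (-s^2 - 2*s - 1)/(4*s^3 + 15*s^2 - 5*s - 4)
Step 2. combine (P2*P3), P4, P5 in parallel: (8*s^4 - 10*s^3 - 142*s^2 + 9*s + 25)/(48*s^4 + 192*s^3 - 15*s^2 - 63*s - 12)
Step 3. apply the feedback formula to P1, ((P2*P3)+P4+P5): (48*s^5 + 96*s^4 - 399*s^3 - 33*s^2 + 114*s + 24)/(8*s^5 - 74*s^4 - 314*s^3 + 308*s^2 + 70*s - 38)
DC gain: substitute s = 0 into T(s) from step 3: T(0) = 24/(-38) = -12/19.

Final answer: -12/19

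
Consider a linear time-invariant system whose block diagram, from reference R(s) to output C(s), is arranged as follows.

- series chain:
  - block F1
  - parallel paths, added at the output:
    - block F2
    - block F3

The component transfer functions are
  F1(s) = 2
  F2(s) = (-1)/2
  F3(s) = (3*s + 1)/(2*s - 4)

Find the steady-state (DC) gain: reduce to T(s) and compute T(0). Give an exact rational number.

The answer is -3/2.

Reasoning:
1. sum the parallel branches F2, F3: (2*s + 3)/(2*s - 4)
2. reduce the series chain F1, (F2+F3): (2*s + 3)/(s - 2)
That last expression is T(s); at s = 0 only the constant terms survive, so T(0) = 3/(-2) = -3/2.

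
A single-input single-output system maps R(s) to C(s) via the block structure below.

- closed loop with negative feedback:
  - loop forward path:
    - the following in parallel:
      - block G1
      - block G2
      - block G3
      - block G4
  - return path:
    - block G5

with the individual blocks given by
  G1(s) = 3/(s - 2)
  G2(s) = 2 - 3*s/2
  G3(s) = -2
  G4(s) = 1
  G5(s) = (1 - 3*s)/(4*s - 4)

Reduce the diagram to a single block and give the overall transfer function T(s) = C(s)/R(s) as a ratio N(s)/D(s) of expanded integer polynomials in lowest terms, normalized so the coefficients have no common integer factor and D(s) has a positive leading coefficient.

(1) reduce the parallel group G1, G2, G3, G4: (-3*s^2 + 8*s + 2)/(2*s - 4)
(2) apply the feedback formula to (G1+G2+G3+G4), G5: this yields T(s), and no further normalization is needed

Therefore the answer is (-12*s^3 + 44*s^2 - 24*s - 8)/(9*s^3 - 19*s^2 - 22*s + 18).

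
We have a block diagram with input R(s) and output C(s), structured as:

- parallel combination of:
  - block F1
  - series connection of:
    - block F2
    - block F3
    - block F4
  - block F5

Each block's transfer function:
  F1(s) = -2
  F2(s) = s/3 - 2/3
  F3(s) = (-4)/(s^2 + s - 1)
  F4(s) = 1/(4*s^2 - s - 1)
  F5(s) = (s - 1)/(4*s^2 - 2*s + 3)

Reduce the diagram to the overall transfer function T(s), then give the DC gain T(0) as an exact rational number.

Step 1 - series reduction of F2, F3, F4, giving (8 - 4*s)/(12*s^4 + 9*s^3 - 18*s^2 + 3)
Step 2 - combine F1, (F2*F3*F4), F5 in parallel, giving (-96*s^6 - 12*s^5 + 105*s^4 - 169*s^3 + 142*s^2 - 13*s + 3)/(48*s^6 + 12*s^5 - 54*s^4 + 63*s^3 - 42*s^2 - 6*s + 9)
Evaluating the step-2 result (the overall T(s)) at s = 0 gives T(0) = 3/9 = 1/3.

Final answer: 1/3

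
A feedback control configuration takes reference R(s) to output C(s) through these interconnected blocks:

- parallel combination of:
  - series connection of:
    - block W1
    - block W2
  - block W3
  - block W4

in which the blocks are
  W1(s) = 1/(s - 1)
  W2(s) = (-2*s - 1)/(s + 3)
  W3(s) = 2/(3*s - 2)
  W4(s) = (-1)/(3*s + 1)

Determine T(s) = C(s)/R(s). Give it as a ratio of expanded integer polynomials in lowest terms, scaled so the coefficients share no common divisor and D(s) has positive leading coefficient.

Answer: (-15*s^3 + 7*s^2 + 6*s - 10)/(9*s^4 + 15*s^3 - 35*s^2 + 5*s + 6)

Working:
(1) series reduction of W1, W2 gives (-2*s - 1)/(s^2 + 2*s - 3)
(2) add (W1*W2), W3, W4 (parallel) - this is the overall T(s), already in the required normalized form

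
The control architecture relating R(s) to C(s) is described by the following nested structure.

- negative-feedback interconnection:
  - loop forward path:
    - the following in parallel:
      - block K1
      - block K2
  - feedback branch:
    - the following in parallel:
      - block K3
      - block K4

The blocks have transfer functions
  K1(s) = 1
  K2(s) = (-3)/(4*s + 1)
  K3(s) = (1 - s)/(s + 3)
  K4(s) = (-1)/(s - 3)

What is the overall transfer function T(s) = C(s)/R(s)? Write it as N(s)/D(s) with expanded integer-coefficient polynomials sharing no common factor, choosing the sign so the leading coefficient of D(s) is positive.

Reducing step by step:

(1) reduce the parallel group K1, K2: (4*s - 2)/(4*s + 1)
(2) parallel reduction of K3, K4: (-s^2 + 3*s - 6)/(s^2 - 9)
(3) close the feedback loop around (K1+K2), (K3+K4); the result is T(s) itself (integer coefficients, no common factor, positive leading denominator coefficient)

Answer: (4*s^3 - 2*s^2 - 36*s + 18)/(15*s^2 - 66*s + 3)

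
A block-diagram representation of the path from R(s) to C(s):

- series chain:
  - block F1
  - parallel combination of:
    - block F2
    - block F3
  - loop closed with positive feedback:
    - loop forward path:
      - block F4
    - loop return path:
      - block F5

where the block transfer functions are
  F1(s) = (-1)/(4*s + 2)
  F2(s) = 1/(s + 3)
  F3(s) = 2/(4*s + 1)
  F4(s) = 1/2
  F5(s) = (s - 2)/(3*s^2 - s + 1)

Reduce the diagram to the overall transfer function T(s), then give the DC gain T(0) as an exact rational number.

Step 1: add F2, F3 (parallel): (6*s + 7)/(4*s^2 + 13*s + 3)
Step 2: apply the feedback formula to F4, F5: (3*s^2 - s + 1)/(6*s^2 - 3*s + 4)
Step 3: combine F1, (F2+F3), [F4/(1-F4*F5)] in series: (-18*s^3 - 15*s^2 + s - 7)/(96*s^5 + 312*s^4 + 112*s^3 + 162*s^2 + 134*s + 24)
That last expression is T(s); at s = 0 only the constant terms survive, so T(0) = -7/24.

Answer: -7/24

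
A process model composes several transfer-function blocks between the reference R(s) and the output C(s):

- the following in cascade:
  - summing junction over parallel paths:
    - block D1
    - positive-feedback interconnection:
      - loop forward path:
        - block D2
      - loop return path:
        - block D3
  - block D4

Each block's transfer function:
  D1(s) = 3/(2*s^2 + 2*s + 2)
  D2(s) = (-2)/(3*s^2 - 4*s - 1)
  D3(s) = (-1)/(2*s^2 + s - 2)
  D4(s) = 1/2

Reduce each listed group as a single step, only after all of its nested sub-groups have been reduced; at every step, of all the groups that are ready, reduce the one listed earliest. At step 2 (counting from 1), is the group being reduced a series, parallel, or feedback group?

Step 1 - feedback reduction of D2, D3
Step 2 - reduce the parallel group D1, [D2/(1-D2*D3)]
Step 3 - cascade (D1+[D2/(1-D2*D3)]), D4
At step 2 the group reduced is parallel.

Final answer: parallel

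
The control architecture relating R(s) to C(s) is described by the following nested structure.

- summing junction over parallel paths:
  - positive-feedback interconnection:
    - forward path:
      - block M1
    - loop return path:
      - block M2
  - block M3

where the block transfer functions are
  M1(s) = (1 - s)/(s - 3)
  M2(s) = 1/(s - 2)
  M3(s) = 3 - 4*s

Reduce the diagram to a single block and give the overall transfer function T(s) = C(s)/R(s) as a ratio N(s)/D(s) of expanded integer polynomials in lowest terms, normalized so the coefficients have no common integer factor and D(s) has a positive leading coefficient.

The answer is (-4*s^3 + 18*s^2 - 29*s + 13)/(s^2 - 4*s + 5).

Reasoning:
Step 1: close the feedback loop around M1, M2 = (-s^2 + 3*s - 2)/(s^2 - 4*s + 5)
Step 2: reduce the parallel group [M1/(1-M1*M2)], M3, giving the overall T(s)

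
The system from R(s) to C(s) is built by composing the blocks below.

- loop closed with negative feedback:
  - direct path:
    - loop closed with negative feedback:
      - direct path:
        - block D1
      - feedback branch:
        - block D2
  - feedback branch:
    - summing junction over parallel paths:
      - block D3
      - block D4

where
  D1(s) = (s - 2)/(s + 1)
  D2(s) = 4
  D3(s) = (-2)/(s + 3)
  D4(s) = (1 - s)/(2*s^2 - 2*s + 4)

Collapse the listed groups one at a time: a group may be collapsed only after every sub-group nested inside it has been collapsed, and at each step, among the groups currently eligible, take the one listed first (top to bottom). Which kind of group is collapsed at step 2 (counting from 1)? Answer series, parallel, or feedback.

Step 1: collapse the loop (D1 forward, D2 return)
Step 2: add D3, D4 (parallel)
Step 3: feedback reduction of [D1/(1+D1*D2)], (D3+D4)
Step 2: parallel.

Hence the answer: parallel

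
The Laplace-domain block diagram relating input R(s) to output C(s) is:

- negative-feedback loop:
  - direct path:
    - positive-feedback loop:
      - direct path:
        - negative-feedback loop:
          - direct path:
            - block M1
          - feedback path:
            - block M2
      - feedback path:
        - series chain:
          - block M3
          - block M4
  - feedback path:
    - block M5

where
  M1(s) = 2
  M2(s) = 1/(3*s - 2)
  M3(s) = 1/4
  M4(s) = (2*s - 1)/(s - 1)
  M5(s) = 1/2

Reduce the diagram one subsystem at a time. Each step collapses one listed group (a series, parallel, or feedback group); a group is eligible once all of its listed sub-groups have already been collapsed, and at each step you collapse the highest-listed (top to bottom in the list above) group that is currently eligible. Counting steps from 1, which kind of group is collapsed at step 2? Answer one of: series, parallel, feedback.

[1] close the feedback loop around M1, M2
[2] combine M3, M4 in series
[3] apply the feedback formula to [M1/(1+M1*M2)], (M3*M4)
[4] close the feedback loop around [[M1/(1+M1*M2)]/(1-[M1/(1+M1*M2)]*(M3*M4))], M5
Step 2 collapses a series group.

Hence the answer: series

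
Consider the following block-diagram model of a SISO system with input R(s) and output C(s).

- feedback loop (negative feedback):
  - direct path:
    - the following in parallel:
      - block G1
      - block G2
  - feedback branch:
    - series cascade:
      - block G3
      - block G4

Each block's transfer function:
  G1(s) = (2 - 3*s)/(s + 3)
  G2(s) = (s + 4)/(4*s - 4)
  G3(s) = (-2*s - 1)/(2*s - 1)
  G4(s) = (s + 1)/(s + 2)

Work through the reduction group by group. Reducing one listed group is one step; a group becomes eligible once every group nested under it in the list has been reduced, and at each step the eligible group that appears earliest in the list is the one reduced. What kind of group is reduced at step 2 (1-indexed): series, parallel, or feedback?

Step 1: parallel reduction of G1, G2
Step 2: multiply G3, G4 (series)
Step 3: apply the feedback formula to (G1+G2), (G3*G4)
So the answer for step 2 is series.

Final answer: series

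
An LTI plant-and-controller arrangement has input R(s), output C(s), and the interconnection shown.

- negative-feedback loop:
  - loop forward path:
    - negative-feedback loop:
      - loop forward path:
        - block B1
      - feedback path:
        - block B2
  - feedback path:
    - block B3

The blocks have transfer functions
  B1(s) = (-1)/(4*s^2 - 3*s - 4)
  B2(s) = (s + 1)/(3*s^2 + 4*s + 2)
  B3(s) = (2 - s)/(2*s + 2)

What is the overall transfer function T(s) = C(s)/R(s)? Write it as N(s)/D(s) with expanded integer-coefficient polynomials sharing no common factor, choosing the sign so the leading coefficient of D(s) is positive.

Reducing step by step:

Step 1: collapse the loop (B1 forward, B2 return) = (-3*s^2 - 4*s - 2)/(12*s^4 + 7*s^3 - 16*s^2 - 23*s - 9)
Step 2: feedback reduction of [B1/(1+B1*B2)], B3, which is the overall transfer function T(s) = C(s)/R(s) in lowest terms

Answer: (-6*s^3 - 14*s^2 - 12*s - 4)/(24*s^5 + 38*s^4 - 15*s^3 - 80*s^2 - 70*s - 22)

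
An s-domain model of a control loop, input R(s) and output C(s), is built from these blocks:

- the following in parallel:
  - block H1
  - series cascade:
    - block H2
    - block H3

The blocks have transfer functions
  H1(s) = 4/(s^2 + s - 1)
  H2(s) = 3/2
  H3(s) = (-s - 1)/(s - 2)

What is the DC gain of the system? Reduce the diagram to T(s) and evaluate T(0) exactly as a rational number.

Step 1. multiply H2, H3 (series) = (-3*s - 3)/(2*s - 4)
Step 2. parallel reduction of H1, (H2*H3) = (-3*s^3 - 6*s^2 + 8*s - 13)/(2*s^3 - 2*s^2 - 6*s + 4)
That last expression is T(s); at s = 0 only the constant terms survive, so T(0) = -13/4.

Hence the answer: -13/4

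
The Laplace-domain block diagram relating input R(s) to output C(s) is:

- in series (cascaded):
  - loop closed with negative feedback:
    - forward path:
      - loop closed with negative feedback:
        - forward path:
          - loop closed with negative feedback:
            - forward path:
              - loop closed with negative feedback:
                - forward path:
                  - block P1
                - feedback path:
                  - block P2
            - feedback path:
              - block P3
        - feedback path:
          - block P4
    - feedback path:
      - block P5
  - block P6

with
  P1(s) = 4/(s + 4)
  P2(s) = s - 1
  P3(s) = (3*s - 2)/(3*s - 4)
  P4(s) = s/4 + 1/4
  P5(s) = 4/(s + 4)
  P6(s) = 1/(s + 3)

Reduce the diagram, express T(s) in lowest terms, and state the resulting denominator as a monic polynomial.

Step 1: collapse the loop (P1 forward, P2 return); result 4/(5*s)
Step 2: apply the feedback formula to [P1/(1+P1*P2)], P3; result (12*s - 16)/(15*s^2 - 8*s - 8)
Step 3: close the feedback loop around [[P1/(1+P1*P2)]/(1+[P1/(1+P1*P2)]*P3)], P4; result (12*s - 16)/(18*s^2 - 9*s - 12)
Step 4: close the feedback loop around [[[P1/(1+P1*P2)]/(1+[P1/(1+P1*P2)]*P3)]/(1+[[P1/(1+P1*P2)]/(1+[P1/(1+P1*P2)]*P3)]*P4)], P5; result (12*s^2 + 32*s - 64)/(18*s^3 + 63*s^2 - 112)
Step 5: series reduction of [[[[P1/(1+P1*P2)]/(1+[P1/(1+P1*P2)]*P3)]/(1+[[P1/(1+P1*P2)]/(1+[P1/(1+P1*P2)]*P3)]*P4)]/(1+[[[P1/(1+P1*P2)]/(1+[P1/(1+P1*P2)]*P3)]/(1+[[P1/(1+P1*P2)]/(1+[P1/(1+P1*P2)]*P3)]*P4)]*P5)], P6; result (12*s^2 + 32*s - 64)/(18*s^4 + 117*s^3 + 189*s^2 - 112*s - 336)
No further cancellation is possible in the step-5 result, so that is T(s). Its denominator becomes monic after dividing by the leading coefficient 18.

Hence the answer: s^4 + 13*s^3/2 + 21*s^2/2 - 56*s/9 - 56/3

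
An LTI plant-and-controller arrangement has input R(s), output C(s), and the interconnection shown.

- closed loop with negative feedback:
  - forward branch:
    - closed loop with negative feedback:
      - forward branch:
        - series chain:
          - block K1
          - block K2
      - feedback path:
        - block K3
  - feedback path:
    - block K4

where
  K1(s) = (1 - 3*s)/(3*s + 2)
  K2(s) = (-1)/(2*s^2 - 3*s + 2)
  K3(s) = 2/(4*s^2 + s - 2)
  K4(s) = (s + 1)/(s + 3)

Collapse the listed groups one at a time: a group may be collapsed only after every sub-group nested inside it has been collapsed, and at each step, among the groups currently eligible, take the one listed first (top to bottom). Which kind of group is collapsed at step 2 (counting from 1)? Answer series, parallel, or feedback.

Answer: feedback

Working:
1. multiply K1, K2 (series)
2. apply the feedback formula to (K1*K2), K3
3. apply the feedback formula to [(K1*K2)/(1+(K1*K2)*K3)], K4
So the answer for step 2 is feedback.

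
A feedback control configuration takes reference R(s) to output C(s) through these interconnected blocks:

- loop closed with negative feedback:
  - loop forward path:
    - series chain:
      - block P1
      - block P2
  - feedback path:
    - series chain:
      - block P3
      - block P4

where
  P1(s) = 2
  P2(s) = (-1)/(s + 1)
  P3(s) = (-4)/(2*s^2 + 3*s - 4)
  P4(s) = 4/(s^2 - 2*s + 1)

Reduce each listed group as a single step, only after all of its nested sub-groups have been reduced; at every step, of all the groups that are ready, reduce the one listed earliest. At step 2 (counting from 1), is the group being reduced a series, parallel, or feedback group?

(1) multiply P1, P2 (series)
(2) series reduction of P3, P4
(3) feedback reduction of (P1*P2), (P3*P4)
Step 2: series.

Hence the answer: series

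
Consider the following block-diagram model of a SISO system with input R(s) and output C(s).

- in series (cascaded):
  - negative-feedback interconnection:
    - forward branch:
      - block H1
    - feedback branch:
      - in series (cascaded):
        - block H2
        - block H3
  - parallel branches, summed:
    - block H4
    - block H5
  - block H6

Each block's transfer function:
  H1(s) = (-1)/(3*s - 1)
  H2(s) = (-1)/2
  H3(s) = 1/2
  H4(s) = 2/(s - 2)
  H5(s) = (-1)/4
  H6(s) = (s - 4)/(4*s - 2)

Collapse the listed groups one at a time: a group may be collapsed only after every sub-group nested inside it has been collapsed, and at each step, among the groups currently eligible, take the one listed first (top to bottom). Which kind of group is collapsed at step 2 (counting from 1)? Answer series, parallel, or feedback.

[1] combine H2, H3 in series
[2] reduce the feedback loop with forward H1 and return (H2*H3)
[3] combine H4, H5 in parallel
[4] cascade [H1/(1+H1*(H2*H3))], (H4+H5), H6
The group at step 2 is a feedback group.

Final answer: feedback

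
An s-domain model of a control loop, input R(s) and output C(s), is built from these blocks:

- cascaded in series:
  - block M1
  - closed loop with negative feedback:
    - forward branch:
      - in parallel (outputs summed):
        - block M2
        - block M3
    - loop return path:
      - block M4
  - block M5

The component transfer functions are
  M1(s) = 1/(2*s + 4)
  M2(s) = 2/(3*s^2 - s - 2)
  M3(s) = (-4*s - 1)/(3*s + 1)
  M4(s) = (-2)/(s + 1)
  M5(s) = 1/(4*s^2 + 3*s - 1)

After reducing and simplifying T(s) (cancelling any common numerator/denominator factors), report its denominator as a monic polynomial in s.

Reducing step by step:

[1] combine M2, M3 in parallel; result (-12*s^3 + s^2 + 15*s + 4)/(9*s^3 - 7*s - 2)
[2] close the feedback loop around (M2+M3), M4; result (-12*s^4 - 11*s^3 + 16*s^2 + 19*s + 4)/(9*s^4 + 33*s^3 - 9*s^2 - 39*s - 10)
[3] cascade M1, [(M2+M3)/(1+(M2+M3)*M4)], M5; result (-12*s^3 + s^2 + 15*s + 4)/(72*s^6 + 390*s^5 + 354*s^4 - 570*s^3 - 590*s^2 + 16*s + 40)
Step 3 gives the fully reduced T(s), with no common factor left to cancel. The denominator's leading coefficient is 72, so divide each of its coefficients by 72 to get the monic form.

Answer: s^6 + 65*s^5/12 + 59*s^4/12 - 95*s^3/12 - 295*s^2/36 + 2*s/9 + 5/9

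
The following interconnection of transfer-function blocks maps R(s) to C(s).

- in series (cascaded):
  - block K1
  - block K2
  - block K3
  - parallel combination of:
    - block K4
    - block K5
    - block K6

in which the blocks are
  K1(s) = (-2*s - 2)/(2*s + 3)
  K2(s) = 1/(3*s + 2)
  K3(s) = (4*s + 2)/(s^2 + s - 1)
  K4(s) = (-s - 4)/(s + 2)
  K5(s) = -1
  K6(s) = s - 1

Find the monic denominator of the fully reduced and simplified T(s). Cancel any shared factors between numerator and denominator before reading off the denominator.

The answer is s^5 + 31*s^4/6 + 17*s^3/2 + 19*s^2/6 - 10*s/3 - 2.

Reasoning:
Step 1. parallel reduction of K4, K5, K6 = (s^2 - s - 8)/(s + 2)
Step 2. series reduction of K1, K2, K3, (K4+K5+K6) = (-8*s^4 - 4*s^3 + 72*s^2 + 100*s + 32)/(6*s^5 + 31*s^4 + 51*s^3 + 19*s^2 - 20*s - 12)
Step 2 gives the fully reduced T(s), with no common factor left to cancel. The denominator's leading coefficient is 6, so divide each of its coefficients by 6 to get the monic form.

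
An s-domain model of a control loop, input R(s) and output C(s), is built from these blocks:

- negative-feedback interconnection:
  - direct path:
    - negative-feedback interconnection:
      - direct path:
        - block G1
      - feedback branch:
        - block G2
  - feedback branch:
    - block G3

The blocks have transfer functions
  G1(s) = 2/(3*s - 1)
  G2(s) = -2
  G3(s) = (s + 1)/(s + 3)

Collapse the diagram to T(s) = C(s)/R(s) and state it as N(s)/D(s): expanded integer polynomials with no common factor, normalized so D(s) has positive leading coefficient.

Step 1. close the feedback loop around G1, G2 = 2/(3*s - 5)
Step 2. collapse the loop ([G1/(1+G1*G2)] forward, G3 return); the result is T(s) itself (integer coefficients, no common factor, positive leading denominator coefficient)

Final answer: (2*s + 6)/(3*s^2 + 6*s - 13)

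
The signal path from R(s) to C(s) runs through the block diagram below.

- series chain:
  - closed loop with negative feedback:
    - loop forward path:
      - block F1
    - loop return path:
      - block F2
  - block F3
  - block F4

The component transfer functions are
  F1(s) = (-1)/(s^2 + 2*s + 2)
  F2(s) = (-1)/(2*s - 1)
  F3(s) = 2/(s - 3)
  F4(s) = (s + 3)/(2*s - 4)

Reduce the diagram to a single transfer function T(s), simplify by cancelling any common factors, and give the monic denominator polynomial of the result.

Reducing step by step:

(1) reduce the feedback loop with forward F1 and return F2: (1 - 2*s)/(2*s^3 + 3*s^2 + 2*s - 1)
(2) combine [F1/(1+F1*F2)], F3, F4 in series: (-2*s^2 - 5*s + 3)/(2*s^5 - 7*s^4 - s^3 + 7*s^2 + 17*s - 6)
The result of step 2 is T(s) in lowest terms. Its denominator has leading coefficient 2; dividing the denominator through by 2 makes it monic.

Answer: s^5 - 7*s^4/2 - s^3/2 + 7*s^2/2 + 17*s/2 - 3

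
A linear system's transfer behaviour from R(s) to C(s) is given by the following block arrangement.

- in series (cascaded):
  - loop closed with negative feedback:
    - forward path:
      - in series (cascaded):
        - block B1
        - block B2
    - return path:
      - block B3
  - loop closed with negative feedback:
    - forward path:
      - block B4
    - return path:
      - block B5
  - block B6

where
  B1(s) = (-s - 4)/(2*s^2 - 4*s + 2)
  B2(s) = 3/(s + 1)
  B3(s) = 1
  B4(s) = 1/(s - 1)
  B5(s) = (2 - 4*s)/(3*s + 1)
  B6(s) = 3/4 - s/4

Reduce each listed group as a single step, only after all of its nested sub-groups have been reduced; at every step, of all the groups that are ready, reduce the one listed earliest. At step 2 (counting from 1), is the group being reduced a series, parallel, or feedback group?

Step 1: cascade B1, B2
Step 2: reduce the feedback loop with forward (B1*B2) and return B3
Step 3: close the feedback loop around B4, B5
Step 4: cascade [(B1*B2)/(1+(B1*B2)*B3)], [B4/(1+B4*B5)], B6
At step 2 the group reduced is feedback.

Therefore the answer is feedback.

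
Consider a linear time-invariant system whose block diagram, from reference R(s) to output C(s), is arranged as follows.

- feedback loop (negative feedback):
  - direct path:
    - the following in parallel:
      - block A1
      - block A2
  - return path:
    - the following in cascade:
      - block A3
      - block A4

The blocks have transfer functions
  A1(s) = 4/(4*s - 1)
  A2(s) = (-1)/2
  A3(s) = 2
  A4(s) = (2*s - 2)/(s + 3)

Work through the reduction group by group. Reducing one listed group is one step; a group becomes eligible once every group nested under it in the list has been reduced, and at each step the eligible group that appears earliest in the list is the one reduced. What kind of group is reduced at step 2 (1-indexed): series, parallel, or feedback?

[1] reduce the parallel group A1, A2
[2] reduce the series chain A3, A4
[3] apply the feedback formula to (A1+A2), (A3*A4)
Step 2 collapses a series group.

Therefore the answer is series.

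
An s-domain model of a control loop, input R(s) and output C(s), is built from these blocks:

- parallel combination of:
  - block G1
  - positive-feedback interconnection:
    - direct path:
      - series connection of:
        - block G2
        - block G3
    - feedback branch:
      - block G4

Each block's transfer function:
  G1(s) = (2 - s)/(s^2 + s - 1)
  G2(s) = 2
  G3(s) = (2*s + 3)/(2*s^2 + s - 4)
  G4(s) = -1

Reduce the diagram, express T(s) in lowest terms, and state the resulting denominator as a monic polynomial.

The answer is s^4 + 7*s^3/2 + 5*s^2/2 - 3*s/2 - 1.

Reasoning:
Step 1 - reduce the series chain G2, G3: (4*s + 6)/(2*s^2 + s - 4)
Step 2 - feedback reduction of (G2*G3), G4: (4*s + 6)/(2*s^2 + 5*s + 2)
Step 3 - add G1, [(G2*G3)/(1-(G2*G3)*G4)] (parallel): (2*s^3 + 9*s^2 + 10*s - 2)/(2*s^4 + 7*s^3 + 5*s^2 - 3*s - 2)
No further cancellation is possible in the step-3 result, so that is T(s). Its denominator becomes monic after dividing by the leading coefficient 2.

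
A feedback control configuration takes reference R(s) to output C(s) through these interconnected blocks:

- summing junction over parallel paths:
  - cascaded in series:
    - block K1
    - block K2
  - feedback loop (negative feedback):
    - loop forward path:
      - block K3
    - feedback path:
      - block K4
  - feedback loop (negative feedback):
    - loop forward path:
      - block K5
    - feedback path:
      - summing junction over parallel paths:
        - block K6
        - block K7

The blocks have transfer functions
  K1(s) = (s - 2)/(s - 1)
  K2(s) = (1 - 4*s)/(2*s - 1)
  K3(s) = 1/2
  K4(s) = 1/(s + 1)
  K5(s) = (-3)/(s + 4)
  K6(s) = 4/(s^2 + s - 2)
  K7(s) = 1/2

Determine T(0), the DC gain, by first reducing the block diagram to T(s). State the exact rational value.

Reducing step by step:

Step 1 - cascade K1, K2 -> (-4*s^2 + 9*s - 2)/(2*s^2 - 3*s + 1)
Step 2 - apply the feedback formula to K3, K4 -> (s + 1)/(2*s + 3)
Step 3 - combine K6, K7 in parallel -> (s^2 + s + 6)/(2*s^2 + 2*s - 4)
Step 4 - close the feedback loop around K5, (K6+K7) -> (-6*s^2 - 6*s + 12)/(2*s^3 + 7*s^2 + s - 34)
Step 5 - parallel reduction of (K1*K2), [K3/(1+K3*K4)], [K5/(1+K5*(K6+K7))] -> (-12*s^6 - 56*s^5 + 47*s^4 + 436*s^3 - 160*s^2 - 821*s + 206)/(8*s^6 + 28*s^5 - 10*s^4 - 179*s^3 + 14*s^2 + 241*s - 102)
The step-5 result is T(s). Setting s = 0: T(0) = 206/(-102) = -103/51.

Answer: -103/51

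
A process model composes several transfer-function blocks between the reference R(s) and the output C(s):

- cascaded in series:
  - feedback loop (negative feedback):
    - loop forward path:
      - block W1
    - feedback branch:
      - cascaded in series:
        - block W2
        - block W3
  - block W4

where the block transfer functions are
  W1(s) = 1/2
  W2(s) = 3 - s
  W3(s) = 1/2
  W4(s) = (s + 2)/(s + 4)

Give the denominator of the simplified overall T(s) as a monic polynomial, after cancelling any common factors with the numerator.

Step 1 - combine W2, W3 in series: 3/2 - s/2
Step 2 - collapse the loop (W1 forward, (W2*W3) return): (-2)/(s - 7)
Step 3 - series reduction of [W1/(1+W1*(W2*W3))], W4: (-2*s - 4)/(s^2 - 3*s - 28)
That last expression is T(s), already simplified, and its denominator is already monic.

Answer: s^2 - 3*s - 28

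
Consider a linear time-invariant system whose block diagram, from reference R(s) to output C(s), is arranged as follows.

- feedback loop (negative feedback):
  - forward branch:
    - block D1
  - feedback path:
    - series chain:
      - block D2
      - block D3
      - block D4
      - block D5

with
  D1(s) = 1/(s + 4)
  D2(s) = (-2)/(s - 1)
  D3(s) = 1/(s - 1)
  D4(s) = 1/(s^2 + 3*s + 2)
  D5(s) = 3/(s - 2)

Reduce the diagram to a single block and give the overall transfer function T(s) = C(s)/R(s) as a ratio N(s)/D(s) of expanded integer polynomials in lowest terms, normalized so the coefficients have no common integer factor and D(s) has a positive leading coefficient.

Reducing step by step:

1. cascade D2, D3, D4, D5 = (-6)/(s^5 - s^4 - 5*s^3 + 5*s^2 + 4*s - 4)
2. reduce the feedback loop with forward D1 and return (D2*D3*D4*D5): this yields T(s), and no further normalization is needed

Answer: (s^5 - s^4 - 5*s^3 + 5*s^2 + 4*s - 4)/(s^6 + 3*s^5 - 9*s^4 - 15*s^3 + 24*s^2 + 12*s - 22)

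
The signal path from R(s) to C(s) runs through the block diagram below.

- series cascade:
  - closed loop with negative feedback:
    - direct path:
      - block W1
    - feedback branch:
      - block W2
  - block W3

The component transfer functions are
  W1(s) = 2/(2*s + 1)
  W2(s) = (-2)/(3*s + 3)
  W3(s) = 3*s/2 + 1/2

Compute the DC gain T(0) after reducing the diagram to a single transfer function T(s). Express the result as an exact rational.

The answer is -3.

Reasoning:
1. reduce the feedback loop with forward W1 and return W2 gives (6*s + 6)/(6*s^2 + 9*s - 1)
2. cascade [W1/(1+W1*W2)], W3 gives (9*s^2 + 12*s + 3)/(6*s^2 + 9*s - 1)
Step 2 gives the overall T(s). Then T(0) = 3/(-1) = -3.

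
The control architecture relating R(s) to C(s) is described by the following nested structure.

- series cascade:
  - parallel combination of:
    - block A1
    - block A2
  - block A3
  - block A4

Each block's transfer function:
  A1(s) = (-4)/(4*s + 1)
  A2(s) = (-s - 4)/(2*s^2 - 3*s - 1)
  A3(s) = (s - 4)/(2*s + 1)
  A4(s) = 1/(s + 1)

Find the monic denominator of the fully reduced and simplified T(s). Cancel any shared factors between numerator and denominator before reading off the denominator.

(1) reduce the parallel group A1, A2 gives (-12*s^2 - 5*s)/(8*s^3 - 10*s^2 - 7*s - 1)
(2) series reduction of (A1+A2), A3, A4 gives (-12*s^3 + 43*s^2 + 20*s)/(16*s^5 + 4*s^4 - 36*s^3 - 33*s^2 - 10*s - 1)
No further cancellation is possible in the step-2 result, so that is T(s). Its denominator becomes monic after dividing by the leading coefficient 16.

Final answer: s^5 + s^4/4 - 9*s^3/4 - 33*s^2/16 - 5*s/8 - 1/16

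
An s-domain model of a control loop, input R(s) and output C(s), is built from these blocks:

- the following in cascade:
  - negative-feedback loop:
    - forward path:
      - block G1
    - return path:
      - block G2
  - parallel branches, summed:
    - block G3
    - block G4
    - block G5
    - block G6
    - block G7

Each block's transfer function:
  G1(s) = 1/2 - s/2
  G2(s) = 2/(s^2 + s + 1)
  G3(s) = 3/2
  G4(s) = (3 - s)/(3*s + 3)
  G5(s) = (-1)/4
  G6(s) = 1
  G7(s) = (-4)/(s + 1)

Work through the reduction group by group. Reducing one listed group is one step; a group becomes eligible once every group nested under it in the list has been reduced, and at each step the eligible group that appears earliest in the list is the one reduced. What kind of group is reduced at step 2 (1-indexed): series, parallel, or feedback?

The answer is parallel.

Reasoning:
(1) collapse the loop (G1 forward, G2 return)
(2) reduce the parallel group G3, G4, G5, G6, G7
(3) series reduction of [G1/(1+G1*G2)], (G3+G4+G5+G6+G7)
At step 2 the group reduced is parallel.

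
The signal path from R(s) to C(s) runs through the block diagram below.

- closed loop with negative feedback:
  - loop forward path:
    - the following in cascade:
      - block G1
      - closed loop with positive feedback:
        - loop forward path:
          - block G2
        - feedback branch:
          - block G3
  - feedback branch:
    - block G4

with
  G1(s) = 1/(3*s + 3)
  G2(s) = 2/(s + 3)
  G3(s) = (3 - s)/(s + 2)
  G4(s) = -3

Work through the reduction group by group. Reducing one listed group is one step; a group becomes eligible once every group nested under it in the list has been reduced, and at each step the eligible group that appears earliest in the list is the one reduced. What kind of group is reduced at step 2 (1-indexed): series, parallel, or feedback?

The answer is series.

Reasoning:
Step 1: close the feedback loop around G2, G3
Step 2: cascade G1, [G2/(1-G2*G3)]
Step 3: apply the feedback formula to (G1*[G2/(1-G2*G3)]), G4
The group at step 2 is a series group.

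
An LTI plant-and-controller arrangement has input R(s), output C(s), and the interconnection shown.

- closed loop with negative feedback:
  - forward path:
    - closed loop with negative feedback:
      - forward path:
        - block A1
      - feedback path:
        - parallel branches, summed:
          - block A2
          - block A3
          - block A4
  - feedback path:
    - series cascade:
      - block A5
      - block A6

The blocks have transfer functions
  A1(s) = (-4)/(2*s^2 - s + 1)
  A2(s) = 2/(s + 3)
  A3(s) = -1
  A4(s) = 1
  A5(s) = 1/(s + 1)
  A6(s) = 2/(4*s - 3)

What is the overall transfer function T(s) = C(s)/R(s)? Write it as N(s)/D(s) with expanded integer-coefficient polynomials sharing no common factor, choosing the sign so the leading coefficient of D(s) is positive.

Step 1. sum the parallel branches A2, A3, A4 = 2/(s + 3)
Step 2. close the feedback loop around A1, (A2+A3+A4) = (-4*s - 12)/(2*s^3 + 5*s^2 - 2*s - 5)
Step 3. cascade A5, A6 = 2/(4*s^2 + s - 3)
Step 4. reduce the feedback loop with forward [A1/(1+A1*(A2+A3+A4))] and return (A5*A6): this yields T(s), and no further normalization is needed

Answer: (-16*s^3 - 52*s^2 + 36)/(8*s^5 + 22*s^4 - 9*s^3 - 37*s^2 - 7*s - 9)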